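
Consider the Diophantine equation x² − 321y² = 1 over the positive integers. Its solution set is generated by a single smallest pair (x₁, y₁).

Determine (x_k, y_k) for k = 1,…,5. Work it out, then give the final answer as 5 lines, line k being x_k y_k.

215 12
92449 5160
39752855 2218788
17093635201 954073680
7350223383575 410249463612

d=321: √d = [17; 1,10,1,34] (ℓ=4, even), read p_3/q_3
i=0: a=17 ⇒ p=17, q=1
i=1: a=1 ⇒ p=18, q=1
i=2: a=10 ⇒ p=197, q=11
i=3: a=1 ⇒ p=215, q=12
fundamental: x₁=215, y₁=12  (since 46225 − 321·144 = 1)
n=2: (215,12)∘(215,12) = (215·215+321·12·12, 215·12+12·215) = (92449,5160)
n=3: (92449,5160)∘(215,12) = (215·92449+321·12·5160, 215·5160+12·92449) = (39752855,2218788)
n=4: (39752855,2218788)∘(215,12) = (215·39752855+321·12·2218788, 215·2218788+12·39752855) = (17093635201,954073680)
n=5: (17093635201,954073680)∘(215,12) = (215·17093635201+321·12·954073680, 215·954073680+12·17093635201) = (7350223383575,410249463612)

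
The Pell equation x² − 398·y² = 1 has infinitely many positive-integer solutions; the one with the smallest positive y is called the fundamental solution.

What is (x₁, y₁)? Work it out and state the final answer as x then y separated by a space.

[19; 1,18,1,38] for √398; ℓ=4 ⇒ convergent index 3
a_0=19:  p_0=19·1+0=19,  q_0=19·0+1=1
…
a_2=18:  p_2=18·20+19=379,  q_2=18·1+1=19
a_3=1:  p_3=1·379+20=399,  q_3=1·19+1=20
→ (399, 20).  Check: 399²=159201, 398·20²=159200, difference 1.

399 20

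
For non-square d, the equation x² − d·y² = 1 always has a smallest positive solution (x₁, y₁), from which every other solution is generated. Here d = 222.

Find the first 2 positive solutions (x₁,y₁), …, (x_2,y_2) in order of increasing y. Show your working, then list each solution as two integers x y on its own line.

√222 = [14; 1,8,1,28, …], period ℓ=4 (even) → k=3
i=0: a=14 ⇒ p=14, q=1
…
i=2: a=8 ⇒ p=134, q=9
i=3: a=1 ⇒ p=149, q=10
→ (149, 10).  Check: 149²=22201, 222·10²=22200, difference 1.
(x_2, y_2) = (149·149 + 222·10·10, 149·10 + 10·149) = (44401, 2980)

149 10
44401 2980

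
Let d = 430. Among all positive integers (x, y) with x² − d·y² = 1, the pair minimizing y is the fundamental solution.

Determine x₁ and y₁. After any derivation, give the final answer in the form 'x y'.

2862251 138030

√430 → a₀=20, period (1,2,1,3,1,…,2,1,40); ℓ=14 even so k=13
step 0: (20, 1)  from 20·(1,0) + (0,1)
…
step 2: (62, 3)  from 2·(21,1) + (20,1)
…
step 4: (311, 15)  from 3·(83,4) + (62,3)
step 5: (394, 19)  from 1·(311,15) + (83,4)
step 6: (2675, 129)  from 6·(394,19) + (311,15)
…
step 10: (599138, 28893)  from 3·(155233,7486) + (133439,6435)
step 11: (754371, 36379)  from 1·(599138,28893) + (155233,7486)
step 12: (2107880, 101651)  from 2·(754371,36379) + (599138,28893)
step 13: (2862251, 138030)  from 1·(2107880,101651) + (754371,36379)
→ (2862251, 138030).  Check: 2862251²=8192480787001, 430·138030²=8192480787000, difference 1.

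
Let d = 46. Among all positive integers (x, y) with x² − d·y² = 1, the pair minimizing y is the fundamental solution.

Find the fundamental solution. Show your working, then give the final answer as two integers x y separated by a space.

d=46: √d = [6; 1,3,1,1,2,6,2,1,1,3,1,12] (ℓ=12, even), read p_11/q_11
a_0=6:  p_0=6·1+0=6,  q_0=6·0+1=1
a_1=1:  p_1=1·6+1=7,  q_1=1·1+0=1
a_2=3:  p_2=3·7+6=27,  q_2=3·1+1=4
a_3=1:  p_3=1·27+7=34,  q_3=1·4+1=5
a_4=1:  p_4=1·34+27=61,  q_4=1·5+4=9
…
a_7=2:  p_7=2·997+156=2150,  q_7=2·147+23=317
a_8=1:  p_8=1·2150+997=3147,  q_8=1·317+147=464
…
a_10=3:  p_10=3·5297+3147=19038,  q_10=3·781+464=2807
a_11=1:  p_11=1·19038+5297=24335,  q_11=1·2807+781=3588
fundamental: x₁=24335, y₁=3588  (since 592192225 − 46·12873744 = 1)

24335 3588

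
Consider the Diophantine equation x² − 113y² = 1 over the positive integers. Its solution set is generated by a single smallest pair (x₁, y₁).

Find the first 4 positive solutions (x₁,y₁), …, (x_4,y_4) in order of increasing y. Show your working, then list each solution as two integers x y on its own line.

[10; 1,1,1,2,2,1,1,1,20] for √113; ℓ=9 ⇒ convergent index 17
a_0=10:  p_0=10·1+0=10,  q_0=10·0+1=1
a_1=1:  p_1=1·10+1=11,  q_1=1·1+0=1
a_2=1:  p_2=1·11+10=21,  q_2=1·1+1=2
…
a_4=2:  p_4=2·32+21=85,  q_4=2·3+2=8
…
a_7=1:  p_7=1·287+202=489,  q_7=1·27+19=46
…
a_12=1:  p_12=1·32794+16785=49579,  q_12=1·3085+1579=4664
a_13=2:  p_13=2·49579+32794=131952,  q_13=2·4664+3085=12413
…
a_16=1:  p_16=1·445435+313483=758918,  q_16=1·41903+29490=71393
a_17=1:  p_17=1·758918+445435=1204353,  q_17=1·71393+41903=113296
fundamental: x₁=1204353, y₁=113296  (since 1450466148609 − 113·12835983616 = 1)
(1204353+113296√113)^2 = 2900932297217 + 272896754976√113
(1204353+113296√113)^3 = 6987493029899166849 + 657328051091107760√113
(1204353+113296√113)^4 = 16830816386073401651890177 + 1583310020631184911403584√113

1204353 113296
2900932297217 272896754976
6987493029899166849 657328051091107760
16830816386073401651890177 1583310020631184911403584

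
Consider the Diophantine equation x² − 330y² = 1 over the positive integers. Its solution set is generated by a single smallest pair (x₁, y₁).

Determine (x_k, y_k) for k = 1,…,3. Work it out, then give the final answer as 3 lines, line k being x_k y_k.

109 6
23761 1308
5179789 285138

[18; 6,36] for √330; ℓ=2 ⇒ convergent index 1
k=0  a_k=18  p_k/q_k = 18/1
k=1  a_k=6  p_k/q_k = 109/6
→ (109, 6).  Check: 109²=11881, 330·6²=11880, difference 1.
(x_2, y_2) = (109·109 + 330·6·6, 109·6 + 6·109) = (23761, 1308)
(x_3, y_3) = (109·23761 + 330·6·1308, 109·1308 + 6·23761) = (5179789, 285138)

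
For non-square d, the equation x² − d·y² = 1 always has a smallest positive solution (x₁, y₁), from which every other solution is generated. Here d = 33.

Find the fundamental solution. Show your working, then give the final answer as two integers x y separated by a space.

[5; 1,2,1,10] for √33; ℓ=4 ⇒ convergent index 3
step 0: (5, 1)  from 5·(1,0) + (0,1)
…
step 2: (17, 3)  from 2·(6,1) + (5,1)
step 3: (23, 4)  from 1·(17,3) + (6,1)
(x₁, y₁) = (23, 4);  23² − 33·4² = 1 ✓

23 4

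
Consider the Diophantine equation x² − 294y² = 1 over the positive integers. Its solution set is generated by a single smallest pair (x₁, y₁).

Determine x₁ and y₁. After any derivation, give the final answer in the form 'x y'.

4801 280

√294 = [17; 6,1,4,1,6,34, …], period ℓ=6 (even) → k=5
step 0: (17, 1)  from 17·(1,0) + (0,1)
step 1: (103, 6)  from 6·(17,1) + (1,0)
step 2: (120, 7)  from 1·(103,6) + (17,1)
step 3: (583, 34)  from 4·(120,7) + (103,6)
step 4: (703, 41)  from 1·(583,34) + (120,7)
step 5: (4801, 280)  from 6·(703,41) + (583,34)
fundamental: x₁=4801, y₁=280  (since 23049601 − 294·78400 = 1)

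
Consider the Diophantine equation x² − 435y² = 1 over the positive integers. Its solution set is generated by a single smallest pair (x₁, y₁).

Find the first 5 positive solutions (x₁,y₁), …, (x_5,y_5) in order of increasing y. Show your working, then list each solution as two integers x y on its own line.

146 7
42631 2044
12448106 596841
3634804321 174275528
1061350413626 50887857335

√435 = [20; 1,5,1,40, …], period ℓ=4 (even) → k=3
a_0=20:  p_0=20·1+0=20,  q_0=20·0+1=1
…
a_2=5:  p_2=5·21+20=125,  q_2=5·1+1=6
a_3=1:  p_3=1·125+21=146,  q_3=1·6+1=7
fundamental: x₁=146, y₁=7  (since 21316 − 435·49 = 1)
k=2:  x_2 = 146·146+435·7·7 = 42631,  y_2 = 146·7+7·146 = 2044
k=3:  x_3 = 146·42631+435·7·2044 = 12448106,  y_3 = 146·2044+7·42631 = 596841
k=4:  x_4 = 146·12448106+435·7·596841 = 3634804321,  y_4 = 146·596841+7·12448106 = 174275528
k=5:  x_5 = 146·3634804321+435·7·174275528 = 1061350413626,  y_5 = 146·174275528+7·3634804321 = 50887857335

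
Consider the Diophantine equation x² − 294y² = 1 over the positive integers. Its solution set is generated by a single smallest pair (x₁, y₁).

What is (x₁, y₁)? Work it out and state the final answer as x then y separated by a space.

4801 280

d=294: √d = [17; 6,1,4,1,6,34] (ℓ=6, even), read p_5/q_5
k=0  a_k=17  p_k/q_k = 17/1
…
k=4  a_k=1  p_k/q_k = 703/41
k=5  a_k=6  p_k/q_k = 4801/280
→ (4801, 280).  Check: 4801²=23049601, 294·280²=23049600, difference 1.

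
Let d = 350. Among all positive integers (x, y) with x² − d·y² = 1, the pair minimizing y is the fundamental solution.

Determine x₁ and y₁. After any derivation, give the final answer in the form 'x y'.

449 24

d=350: √d = [18; 1,2,2,2,1,36] (ℓ=6, even), read p_5/q_5
i=0: a=18 ⇒ p=18, q=1
…
i=4: a=2 ⇒ p=318, q=17
i=5: a=1 ⇒ p=449, q=24
(x₁, y₁) = (449, 24);  449² − 350·24² = 1 ✓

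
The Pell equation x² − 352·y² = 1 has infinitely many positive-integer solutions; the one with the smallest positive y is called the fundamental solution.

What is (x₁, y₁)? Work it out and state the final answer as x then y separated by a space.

77617 4137

√352 = [18; 1,3,5,9,5,3,1,36, …], period ℓ=8 (even) → k=7
a_0=18:  p_0=18·1+0=18,  q_0=18·0+1=1
…
a_5=5:  p_5=5·3621+394=18499,  q_5=5·193+21=986
a_6=3:  p_6=3·18499+3621=59118,  q_6=3·986+193=3151
a_7=1:  p_7=1·59118+18499=77617,  q_7=1·3151+986=4137
→ (77617, 4137).  Check: 77617²=6024398689, 352·4137²=6024398688, difference 1.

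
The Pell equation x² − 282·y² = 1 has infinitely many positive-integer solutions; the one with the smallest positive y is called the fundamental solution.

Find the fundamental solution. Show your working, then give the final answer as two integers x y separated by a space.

√282 → a₀=16, period (1,3,1,4,1,3,1,32); ℓ=8 even so k=7
a_0=16:  p_0=16·1+0=16,  q_0=16·0+1=1
…
a_5=1:  p_5=1·403+84=487,  q_5=1·24+5=29
a_6=3:  p_6=3·487+403=1864,  q_6=3·29+24=111
a_7=1:  p_7=1·1864+487=2351,  q_7=1·111+29=140
→ (2351, 140).  Check: 2351²=5527201, 282·140²=5527200, difference 1.

2351 140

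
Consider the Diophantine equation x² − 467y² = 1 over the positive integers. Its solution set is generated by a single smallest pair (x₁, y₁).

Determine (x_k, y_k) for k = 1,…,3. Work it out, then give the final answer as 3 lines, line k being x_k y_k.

√467 → a₀=21, period (1,1,1,1,3,…,1,1,42); ℓ=14 even so k=13
i=0: a=21 ⇒ p=21, q=1
…
i=2: a=1 ⇒ p=43, q=2
…
i=9: a=3 ⇒ p=275465, q=12747
i=10: a=1 ⇒ p=358232, q=16577
i=11: a=1 ⇒ p=633697, q=29324
i=12: a=1 ⇒ p=991929, q=45901
i=13: a=1 ⇒ p=1625626, q=75225
fundamental: x₁=1625626, y₁=75225  (since 2642659891876 − 467·5658800625 = 1)
(1625626+75225√467)^2 = 5285319783751 + 244575431700√467
(1625626+75225√467)^3 = 17183906517558380626 + 795176361465413175√467

1625626 75225
5285319783751 244575431700
17183906517558380626 795176361465413175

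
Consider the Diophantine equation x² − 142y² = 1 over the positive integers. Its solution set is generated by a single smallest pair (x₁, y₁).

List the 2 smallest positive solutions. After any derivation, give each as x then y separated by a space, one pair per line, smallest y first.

143 12
40897 3432

d=142: √d = [11; 1,10,1,22] (ℓ=4, even), read p_3/q_3
k=0  a_k=11  p_k/q_k = 11/1
k=1  a_k=1  p_k/q_k = 12/1
k=2  a_k=10  p_k/q_k = 131/11
k=3  a_k=1  p_k/q_k = 143/12
(x₁, y₁) = (143, 12);  143² − 142·12² = 1 ✓
(x_2, y_2) = (143·143 + 142·12·12, 143·12 + 12·143) = (40897, 3432)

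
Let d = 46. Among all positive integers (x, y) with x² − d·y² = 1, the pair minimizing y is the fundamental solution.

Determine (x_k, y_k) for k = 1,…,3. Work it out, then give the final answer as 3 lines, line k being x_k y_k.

24335 3588
1184384449 174627960
57643991108495 8499142809612

√46 = [6; 1,3,1,1,2,6,2,1,1,3,1,12, …], period ℓ=12 (even) → k=11
step 0: (6, 1)  from 6·(1,0) + (0,1)
step 1: (7, 1)  from 1·(6,1) + (1,0)
step 2: (27, 4)  from 3·(7,1) + (6,1)
step 3: (34, 5)  from 1·(27,4) + (7,1)
…
step 5: (156, 23)  from 2·(61,9) + (34,5)
step 6: (997, 147)  from 6·(156,23) + (61,9)
…
step 9: (5297, 781)  from 1·(3147,464) + (2150,317)
step 10: (19038, 2807)  from 3·(5297,781) + (3147,464)
step 11: (24335, 3588)  from 1·(19038,2807) + (5297,781)
fundamental: x₁=24335, y₁=3588  (since 592192225 − 46·12873744 = 1)
(24335+3588√46)^2 = 1184384449 + 174627960√46
(24335+3588√46)^3 = 57643991108495 + 8499142809612√46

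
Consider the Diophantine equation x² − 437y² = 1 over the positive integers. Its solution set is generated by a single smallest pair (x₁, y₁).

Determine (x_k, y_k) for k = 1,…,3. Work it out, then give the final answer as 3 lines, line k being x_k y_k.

4599 220
42301601 2023560
389090121399 18612704660

√437 → a₀=20, period (1,9,2,9,1,40); ℓ=6 even so k=5
step 0: (20, 1)  from 20·(1,0) + (0,1)
…
step 4: (4160, 199)  from 9·(439,21) + (209,10)
step 5: (4599, 220)  from 1·(4160,199) + (439,21)
→ (4599, 220).  Check: 4599²=21150801, 437·220²=21150800, difference 1.
(x_2, y_2) = (4599·4599 + 437·220·220, 4599·220 + 220·4599) = (42301601, 2023560)
(x_3, y_3) = (4599·42301601 + 437·220·2023560, 4599·2023560 + 220·42301601) = (389090121399, 18612704660)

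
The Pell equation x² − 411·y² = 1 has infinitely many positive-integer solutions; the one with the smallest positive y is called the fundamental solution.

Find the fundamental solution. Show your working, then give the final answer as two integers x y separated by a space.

d=411: √d = [20; 3,1,1,1,19,1,1,1,3,40] (ℓ=10, even), read p_9/q_9
a_0=20:  p_0=20·1+0=20,  q_0=20·0+1=1
…
a_8=1:  p_8=1·8981+4602=13583,  q_8=1·443+227=670
a_9=3:  p_9=3·13583+8981=49730,  q_9=3·670+443=2453
(x₁, y₁) = (49730, 2453);  49730² − 411·2453² = 1 ✓

49730 2453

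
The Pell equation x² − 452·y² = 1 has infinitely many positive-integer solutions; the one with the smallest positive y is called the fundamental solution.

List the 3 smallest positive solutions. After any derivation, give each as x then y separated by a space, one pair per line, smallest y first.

1204353 56648
2900932297217 136448377488
6987493029899166849 328664025545553880

√452 → a₀=21, period (3,1,5,3,10,3,5,1,3,42); ℓ=10 even so k=9
step 0: (21, 1)  from 21·(1,0) + (0,1)
step 1: (64, 3)  from 3·(21,1) + (1,0)
step 2: (85, 4)  from 1·(64,3) + (21,1)
…
step 4: (1552, 73)  from 3·(489,23) + (85,4)
step 5: (16009, 753)  from 10·(1552,73) + (489,23)
step 6: (49579, 2332)  from 3·(16009,753) + (1552,73)
…
step 8: (313483, 14745)  from 1·(263904,12413) + (49579,2332)
step 9: (1204353, 56648)  from 3·(313483,14745) + (263904,12413)
(x₁, y₁) = (1204353, 56648);  1204353² − 452·56648² = 1 ✓
(x_2, y_2) = (1204353·1204353 + 452·56648·56648, 1204353·56648 + 56648·1204353) = (2900932297217, 136448377488)
(x_3, y_3) = (1204353·2900932297217 + 452·56648·136448377488, 1204353·136448377488 + 56648·2900932297217) = (6987493029899166849, 328664025545553880)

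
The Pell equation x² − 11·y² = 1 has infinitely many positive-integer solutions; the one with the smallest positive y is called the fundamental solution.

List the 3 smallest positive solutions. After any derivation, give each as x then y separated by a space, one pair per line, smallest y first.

10 3
199 60
3970 1197

√11 = [3; 3,6, …], period ℓ=2 (even) → k=1
a_0=3:  p_0=3·1+0=3,  q_0=3·0+1=1
a_1=3:  p_1=3·3+1=10,  q_1=3·1+0=3
fundamental: x₁=10, y₁=3  (since 100 − 11·9 = 1)
(x_2, y_2) = (10·10 + 11·3·3, 10·3 + 3·10) = (199, 60)
(x_3, y_3) = (10·199 + 11·3·60, 10·60 + 3·199) = (3970, 1197)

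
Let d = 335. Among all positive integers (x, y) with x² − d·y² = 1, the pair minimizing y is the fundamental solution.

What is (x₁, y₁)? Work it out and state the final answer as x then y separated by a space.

[18; 3,3,3,36] for √335; ℓ=4 ⇒ convergent index 3
k=0  a_k=18  p_k/q_k = 18/1
k=1  a_k=3  p_k/q_k = 55/3
k=2  a_k=3  p_k/q_k = 183/10
k=3  a_k=3  p_k/q_k = 604/33
(x₁, y₁) = (604, 33);  604² − 335·33² = 1 ✓

604 33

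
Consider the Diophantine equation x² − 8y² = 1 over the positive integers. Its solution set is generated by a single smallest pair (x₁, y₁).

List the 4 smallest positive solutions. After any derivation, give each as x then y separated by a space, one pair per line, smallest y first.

3 1
17 6
99 35
577 204

[2; 1,4] for √8; ℓ=2 ⇒ convergent index 1
a_0=2:  p_0=2·1+0=2,  q_0=2·0+1=1
a_1=1:  p_1=1·2+1=3,  q_1=1·1+0=1
(x₁, y₁) = (3, 1);  3² − 8·1² = 1 ✓
n=2: (3,1)∘(3,1) = (3·3+8·1·1, 3·1+1·3) = (17,6)
n=3: (17,6)∘(3,1) = (3·17+8·1·6, 3·6+1·17) = (99,35)
n=4: (99,35)∘(3,1) = (3·99+8·1·35, 3·35+1·99) = (577,204)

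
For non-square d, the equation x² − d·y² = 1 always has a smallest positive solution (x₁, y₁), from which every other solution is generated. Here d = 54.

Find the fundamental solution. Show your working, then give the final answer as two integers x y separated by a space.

√54 = [7; 2,1,6,1,2,14, …], period ℓ=6 (even) → k=5
i=0: a=7 ⇒ p=7, q=1
…
i=2: a=1 ⇒ p=22, q=3
…
i=4: a=1 ⇒ p=169, q=23
i=5: a=2 ⇒ p=485, q=66
fundamental: x₁=485, y₁=66  (since 235225 − 54·4356 = 1)

485 66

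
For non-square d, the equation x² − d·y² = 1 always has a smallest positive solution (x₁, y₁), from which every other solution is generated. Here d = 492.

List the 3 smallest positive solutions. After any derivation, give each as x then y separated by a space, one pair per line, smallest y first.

29767 1342
1772148577 79894628
105503093353351 4756446782010

√492 = [22; 5,1,1,10,1,1,5,44, …], period ℓ=8 (even) → k=7
a_0=22:  p_0=22·1+0=22,  q_0=22·0+1=1
…
a_6=1:  p_6=1·2817+2573=5390,  q_6=1·127+116=243
a_7=5:  p_7=5·5390+2817=29767,  q_7=5·243+127=1342
→ (29767, 1342).  Check: 29767²=886074289, 492·1342²=886074288, difference 1.
(29767+1342√492)^2 = 1772148577 + 79894628√492
(29767+1342√492)^3 = 105503093353351 + 4756446782010√492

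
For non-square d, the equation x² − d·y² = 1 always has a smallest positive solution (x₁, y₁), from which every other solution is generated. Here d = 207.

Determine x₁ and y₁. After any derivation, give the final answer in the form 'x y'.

1151 80

√207 → a₀=14, period (2,1,1,2,1,1,2,28); ℓ=8 even so k=7
a_0=14:  p_0=14·1+0=14,  q_0=14·0+1=1
…
a_3=1:  p_3=1·43+29=72,  q_3=1·3+2=5
…
a_6=1:  p_6=1·259+187=446,  q_6=1·18+13=31
a_7=2:  p_7=2·446+259=1151,  q_7=2·31+18=80
fundamental: x₁=1151, y₁=80  (since 1324801 − 207·6400 = 1)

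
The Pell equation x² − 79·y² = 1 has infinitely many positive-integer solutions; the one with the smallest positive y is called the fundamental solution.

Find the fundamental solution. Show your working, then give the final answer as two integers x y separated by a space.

√79 → a₀=8, period (1,7,1,16); ℓ=4 even so k=3
a_0=8:  p_0=8·1+0=8,  q_0=8·0+1=1
a_1=1:  p_1=1·8+1=9,  q_1=1·1+0=1
a_2=7:  p_2=7·9+8=71,  q_2=7·1+1=8
a_3=1:  p_3=1·71+9=80,  q_3=1·8+1=9
(x₁, y₁) = (80, 9);  80² − 79·9² = 1 ✓

80 9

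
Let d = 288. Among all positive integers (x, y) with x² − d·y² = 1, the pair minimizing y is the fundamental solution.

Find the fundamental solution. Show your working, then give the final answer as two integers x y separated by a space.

d=288: √d = [16; 1,32] (ℓ=2, even), read p_1/q_1
a_0=16:  p_0=16·1+0=16,  q_0=16·0+1=1
a_1=1:  p_1=1·16+1=17,  q_1=1·1+0=1
(x₁, y₁) = (17, 1);  17² − 288·1² = 1 ✓

17 1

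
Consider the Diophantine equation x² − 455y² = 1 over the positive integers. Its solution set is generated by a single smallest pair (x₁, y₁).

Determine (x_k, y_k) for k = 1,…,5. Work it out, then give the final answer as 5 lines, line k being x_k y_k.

64 3
8191 384
1048384 49149
134184961 6290688
17174626624 805158915

√455 → a₀=21, period (3,42); ℓ=2 even so k=1
k=0  a_k=21  p_k/q_k = 21/1
k=1  a_k=3  p_k/q_k = 64/3
(x₁, y₁) = (64, 3);  64² − 455·3² = 1 ✓
(64+3√455)^2 = 8191 + 384√455
(64+3√455)^3 = 1048384 + 49149√455
(64+3√455)^4 = 134184961 + 6290688√455
(64+3√455)^5 = 17174626624 + 805158915√455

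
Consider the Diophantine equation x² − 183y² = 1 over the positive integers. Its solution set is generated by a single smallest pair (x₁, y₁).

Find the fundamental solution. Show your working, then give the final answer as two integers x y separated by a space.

√183 = [13; 1,1,8,1,1,26, …], period ℓ=6 (even) → k=5
step 0: (13, 1)  from 13·(1,0) + (0,1)
step 1: (14, 1)  from 1·(13,1) + (1,0)
…
step 3: (230, 17)  from 8·(27,2) + (14,1)
step 4: (257, 19)  from 1·(230,17) + (27,2)
step 5: (487, 36)  from 1·(257,19) + (230,17)
(x₁, y₁) = (487, 36);  487² − 183·36² = 1 ✓

487 36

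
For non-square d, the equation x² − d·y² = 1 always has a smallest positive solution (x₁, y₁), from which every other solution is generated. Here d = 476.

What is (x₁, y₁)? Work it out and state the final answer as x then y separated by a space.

d=476: √d = [21; 1,4,2,10,2,4,1,42] (ℓ=8, even), read p_7/q_7
k=0  a_k=21  p_k/q_k = 21/1
…
k=2  a_k=4  p_k/q_k = 109/5
k=3  a_k=2  p_k/q_k = 240/11
…
k=5  a_k=2  p_k/q_k = 5258/241
k=6  a_k=4  p_k/q_k = 23541/1079
k=7  a_k=1  p_k/q_k = 28799/1320
(x₁, y₁) = (28799, 1320);  28799² − 476·1320² = 1 ✓

28799 1320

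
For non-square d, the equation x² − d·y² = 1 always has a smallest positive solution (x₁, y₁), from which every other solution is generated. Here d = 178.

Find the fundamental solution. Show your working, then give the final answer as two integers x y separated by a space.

1601 120

√178 → a₀=13, period (2,1,12,1,2,26); ℓ=6 even so k=5
a_0=13:  p_0=13·1+0=13,  q_0=13·0+1=1
…
a_2=1:  p_2=1·27+13=40,  q_2=1·2+1=3
a_3=12:  p_3=12·40+27=507,  q_3=12·3+2=38
a_4=1:  p_4=1·507+40=547,  q_4=1·38+3=41
a_5=2:  p_5=2·547+507=1601,  q_5=2·41+38=120
(x₁, y₁) = (1601, 120);  1601² − 178·120² = 1 ✓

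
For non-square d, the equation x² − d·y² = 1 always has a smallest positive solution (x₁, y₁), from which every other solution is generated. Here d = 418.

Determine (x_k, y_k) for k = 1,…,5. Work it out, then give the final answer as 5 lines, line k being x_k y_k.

[20; 2,4,20,4,2,40] for √418; ℓ=6 ⇒ convergent index 5
a_0=20:  p_0=20·1+0=20,  q_0=20·0+1=1
…
a_4=4:  p_4=4·3721+184=15068,  q_4=4·182+9=737
a_5=2:  p_5=2·15068+3721=33857,  q_5=2·737+182=1656
fundamental: x₁=33857, y₁=1656  (since 1146296449 − 418·2742336 = 1)
(33857+1656√418)^2 = 2292592897 + 112134384√418
(33857+1656√418)^3 = 155240635393601 + 7593067676520√418
(33857+1656√418)^4 = 10511964382749705217 + 514156984535740896√418
(33857+1656√418)^5 = 711807156058272903670337 + 34815626043260091355224√418

33857 1656
2292592897 112134384
155240635393601 7593067676520
10511964382749705217 514156984535740896
711807156058272903670337 34815626043260091355224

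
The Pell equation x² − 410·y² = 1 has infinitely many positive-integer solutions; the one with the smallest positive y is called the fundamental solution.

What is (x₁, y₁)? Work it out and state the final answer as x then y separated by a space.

d=410: √d = [20; 4,40] (ℓ=2, even), read p_1/q_1
i=0: a=20 ⇒ p=20, q=1
i=1: a=4 ⇒ p=81, q=4
(x₁, y₁) = (81, 4);  81² − 410·4² = 1 ✓

81 4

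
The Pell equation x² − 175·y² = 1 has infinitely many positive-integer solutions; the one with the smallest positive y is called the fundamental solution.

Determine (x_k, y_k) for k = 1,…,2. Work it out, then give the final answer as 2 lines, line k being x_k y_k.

√175 = [13; 4,2,1,2,4,26, …], period ℓ=6 (even) → k=5
k=0  a_k=13  p_k/q_k = 13/1
…
k=4  a_k=2  p_k/q_k = 463/35
k=5  a_k=4  p_k/q_k = 2024/153
(x₁, y₁) = (2024, 153);  2024² − 175·153² = 1 ✓
(2024+153√175)^2 = 8193151 + 619344√175

2024 153
8193151 619344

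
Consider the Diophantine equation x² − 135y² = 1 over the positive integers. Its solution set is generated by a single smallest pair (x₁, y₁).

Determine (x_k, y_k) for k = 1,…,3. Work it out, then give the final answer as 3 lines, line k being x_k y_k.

244 21
119071 10248
58106404 5001003

[11; 1,1,1,1,1,1,1,22] for √135; ℓ=8 ⇒ convergent index 7
k=0  a_k=11  p_k/q_k = 11/1
…
k=3  a_k=1  p_k/q_k = 35/3
…
k=6  a_k=1  p_k/q_k = 151/13
k=7  a_k=1  p_k/q_k = 244/21
fundamental: x₁=244, y₁=21  (since 59536 − 135·441 = 1)
(244+21√135)^2 = 119071 + 10248√135
(244+21√135)^3 = 58106404 + 5001003√135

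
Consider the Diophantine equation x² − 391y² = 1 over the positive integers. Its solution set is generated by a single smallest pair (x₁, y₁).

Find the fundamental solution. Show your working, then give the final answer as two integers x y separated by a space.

d=391: √d = [19; 1,3,2,2,1,…,3,1,38] (ℓ=16, even), read p_15/q_15
i=0: a=19 ⇒ p=19, q=1
i=1: a=1 ⇒ p=20, q=1
i=2: a=3 ⇒ p=79, q=4
i=3: a=2 ⇒ p=178, q=9
i=4: a=2 ⇒ p=435, q=22
i=5: a=1 ⇒ p=613, q=31
i=6: a=1 ⇒ p=1048, q=53
i=7: a=2 ⇒ p=2709, q=137
i=8: a=19 ⇒ p=52519, q=2656
i=9: a=2 ⇒ p=107747, q=5449
…
i=11: a=1 ⇒ p=268013, q=13554
i=12: a=2 ⇒ p=696292, q=35213
i=13: a=2 ⇒ p=1660597, q=83980
i=14: a=3 ⇒ p=5678083, q=287153
i=15: a=1 ⇒ p=7338680, q=371133
→ (7338680, 371133).  Check: 7338680²=53856224142400, 391·371133²=53856224142399, difference 1.

7338680 371133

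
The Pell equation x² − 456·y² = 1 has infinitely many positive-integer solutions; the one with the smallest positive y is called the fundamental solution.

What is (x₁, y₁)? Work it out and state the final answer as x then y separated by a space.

√456 → a₀=21, period (2,1,4,1,2,42); ℓ=6 even so k=5
i=0: a=21 ⇒ p=21, q=1
…
i=4: a=1 ⇒ p=363, q=17
i=5: a=2 ⇒ p=1025, q=48
(x₁, y₁) = (1025, 48);  1025² − 456·48² = 1 ✓

1025 48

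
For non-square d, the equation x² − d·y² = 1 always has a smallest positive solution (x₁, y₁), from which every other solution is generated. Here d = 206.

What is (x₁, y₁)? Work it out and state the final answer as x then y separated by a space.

59535 4148

√206 → a₀=14, period (2,1,5,14,5,1,2,28); ℓ=8 even so k=7
i=0: a=14 ⇒ p=14, q=1
…
i=2: a=1 ⇒ p=43, q=3
i=3: a=5 ⇒ p=244, q=17
…
i=5: a=5 ⇒ p=17539, q=1222
i=6: a=1 ⇒ p=20998, q=1463
i=7: a=2 ⇒ p=59535, q=4148
(x₁, y₁) = (59535, 4148);  59535² − 206·4148² = 1 ✓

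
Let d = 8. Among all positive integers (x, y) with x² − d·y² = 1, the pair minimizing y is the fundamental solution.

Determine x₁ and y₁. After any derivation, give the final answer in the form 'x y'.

3 1

√8 = [2; 1,4, …], period ℓ=2 (even) → k=1
step 0: (2, 1)  from 2·(1,0) + (0,1)
step 1: (3, 1)  from 1·(2,1) + (1,0)
fundamental: x₁=3, y₁=1  (since 9 − 8·1 = 1)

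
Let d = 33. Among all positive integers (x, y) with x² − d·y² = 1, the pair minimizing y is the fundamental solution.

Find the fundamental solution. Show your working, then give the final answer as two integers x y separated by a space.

23 4

[5; 1,2,1,10] for √33; ℓ=4 ⇒ convergent index 3
k=0  a_k=5  p_k/q_k = 5/1
k=1  a_k=1  p_k/q_k = 6/1
k=2  a_k=2  p_k/q_k = 17/3
k=3  a_k=1  p_k/q_k = 23/4
fundamental: x₁=23, y₁=4  (since 529 − 33·16 = 1)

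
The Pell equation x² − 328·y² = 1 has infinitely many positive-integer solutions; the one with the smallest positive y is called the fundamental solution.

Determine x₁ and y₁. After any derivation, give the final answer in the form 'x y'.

163 9

√328 → a₀=18, period (9,36); ℓ=2 even so k=1
i=0: a=18 ⇒ p=18, q=1
i=1: a=9 ⇒ p=163, q=9
→ (163, 9).  Check: 163²=26569, 328·9²=26568, difference 1.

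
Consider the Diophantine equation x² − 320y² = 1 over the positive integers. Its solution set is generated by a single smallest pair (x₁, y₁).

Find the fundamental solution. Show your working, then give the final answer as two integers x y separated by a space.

161 9

√320 → a₀=17, period (1,7,1,34); ℓ=4 even so k=3
i=0: a=17 ⇒ p=17, q=1
…
i=2: a=7 ⇒ p=143, q=8
i=3: a=1 ⇒ p=161, q=9
→ (161, 9).  Check: 161²=25921, 320·9²=25920, difference 1.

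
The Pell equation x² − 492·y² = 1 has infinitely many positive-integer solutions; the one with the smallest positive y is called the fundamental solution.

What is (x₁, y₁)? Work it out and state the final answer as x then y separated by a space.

29767 1342

[22; 5,1,1,10,1,1,5,44] for √492; ℓ=8 ⇒ convergent index 7
step 0: (22, 1)  from 22·(1,0) + (0,1)
step 1: (111, 5)  from 5·(22,1) + (1,0)
…
step 3: (244, 11)  from 1·(133,6) + (111,5)
step 4: (2573, 116)  from 10·(244,11) + (133,6)
step 5: (2817, 127)  from 1·(2573,116) + (244,11)
step 6: (5390, 243)  from 1·(2817,127) + (2573,116)
step 7: (29767, 1342)  from 5·(5390,243) + (2817,127)
fundamental: x₁=29767, y₁=1342  (since 886074289 − 492·1800964 = 1)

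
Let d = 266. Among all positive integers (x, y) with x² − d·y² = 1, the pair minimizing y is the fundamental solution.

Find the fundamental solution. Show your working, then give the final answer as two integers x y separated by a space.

685 42

√266 = [16; 3,4,3,32, …], period ℓ=4 (even) → k=3
a_0=16:  p_0=16·1+0=16,  q_0=16·0+1=1
a_1=3:  p_1=3·16+1=49,  q_1=3·1+0=3
a_2=4:  p_2=4·49+16=212,  q_2=4·3+1=13
a_3=3:  p_3=3·212+49=685,  q_3=3·13+3=42
fundamental: x₁=685, y₁=42  (since 469225 − 266·1764 = 1)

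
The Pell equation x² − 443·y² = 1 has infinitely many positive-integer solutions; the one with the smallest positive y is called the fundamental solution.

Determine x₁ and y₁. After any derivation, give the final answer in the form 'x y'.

442 21

√443 = [21; 21,42, …], period ℓ=2 (even) → k=1
k=0  a_k=21  p_k/q_k = 21/1
k=1  a_k=21  p_k/q_k = 442/21
fundamental: x₁=442, y₁=21  (since 195364 − 443·441 = 1)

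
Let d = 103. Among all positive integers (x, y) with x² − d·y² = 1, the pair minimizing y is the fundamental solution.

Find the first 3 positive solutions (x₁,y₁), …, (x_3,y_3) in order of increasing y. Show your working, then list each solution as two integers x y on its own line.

227528 22419
103537981567 10201900464
47115579739725224 4642436017523565

d=103: √d = [10; 6,1,2,1,1,9,1,1,2,1,6,20] (ℓ=12, even), read p_11/q_11
k=0  a_k=10  p_k/q_k = 10/1
…
k=2  a_k=1  p_k/q_k = 71/7
k=3  a_k=2  p_k/q_k = 203/20
…
k=6  a_k=9  p_k/q_k = 4567/450
k=7  a_k=1  p_k/q_k = 5044/497
…
k=10  a_k=1  p_k/q_k = 33877/3338
k=11  a_k=6  p_k/q_k = 227528/22419
fundamental: x₁=227528, y₁=22419  (since 51768990784 − 103·502611561 = 1)
(x_2, y_2) = (227528·227528 + 103·22419·22419, 227528·22419 + 22419·227528) = (103537981567, 10201900464)
(x_3, y_3) = (227528·103537981567 + 103·22419·10201900464, 227528·10201900464 + 22419·103537981567) = (47115579739725224, 4642436017523565)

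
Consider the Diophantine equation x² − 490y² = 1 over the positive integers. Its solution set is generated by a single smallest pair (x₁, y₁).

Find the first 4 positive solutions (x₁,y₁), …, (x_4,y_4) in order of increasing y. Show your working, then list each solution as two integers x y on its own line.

√490 → a₀=22, period (7,2,1,4,4,4,1,2,7,44); ℓ=10 even so k=9
k=0  a_k=22  p_k/q_k = 22/1
…
k=2  a_k=2  p_k/q_k = 332/15
k=3  a_k=1  p_k/q_k = 487/22
…
k=5  a_k=4  p_k/q_k = 9607/434
k=6  a_k=4  p_k/q_k = 40708/1839
k=7  a_k=1  p_k/q_k = 50315/2273
k=8  a_k=2  p_k/q_k = 141338/6385
k=9  a_k=7  p_k/q_k = 1039681/46968
fundamental: x₁=1039681, y₁=46968  (since 1080936581761 − 490·2205993024 = 1)
(1039681+46968√490)^2 = 2161873163521 + 97663474416√490
(1039681+46968√490)^3 = 4495316905044313921 + 203077717488555624√490
(1039681+46968√490)^4 = 9347391150304592810234881 + 422272088792340335957472√490

1039681 46968
2161873163521 97663474416
4495316905044313921 203077717488555624
9347391150304592810234881 422272088792340335957472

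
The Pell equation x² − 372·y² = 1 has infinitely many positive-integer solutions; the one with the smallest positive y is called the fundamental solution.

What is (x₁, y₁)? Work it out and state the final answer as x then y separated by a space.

d=372: √d = [19; 3,2,12,2,3,38] (ℓ=6, even), read p_5/q_5
a_0=19:  p_0=19·1+0=19,  q_0=19·0+1=1
a_1=3:  p_1=3·19+1=58,  q_1=3·1+0=3
a_2=2:  p_2=2·58+19=135,  q_2=2·3+1=7
…
a_4=2:  p_4=2·1678+135=3491,  q_4=2·87+7=181
a_5=3:  p_5=3·3491+1678=12151,  q_5=3·181+87=630
(x₁, y₁) = (12151, 630);  12151² − 372·630² = 1 ✓

12151 630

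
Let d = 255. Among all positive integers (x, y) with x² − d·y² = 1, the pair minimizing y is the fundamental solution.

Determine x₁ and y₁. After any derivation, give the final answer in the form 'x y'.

√255 = [15; 1,30, …], period ℓ=2 (even) → k=1
step 0: (15, 1)  from 15·(1,0) + (0,1)
step 1: (16, 1)  from 1·(15,1) + (1,0)
fundamental: x₁=16, y₁=1  (since 256 − 255·1 = 1)

16 1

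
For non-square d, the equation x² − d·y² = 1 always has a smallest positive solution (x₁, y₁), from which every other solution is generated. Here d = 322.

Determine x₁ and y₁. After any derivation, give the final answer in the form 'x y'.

√322 → a₀=17, period (1,16,1,34); ℓ=4 even so k=3
a_0=17:  p_0=17·1+0=17,  q_0=17·0+1=1
…
a_2=16:  p_2=16·18+17=305,  q_2=16·1+1=17
a_3=1:  p_3=1·305+18=323,  q_3=1·17+1=18
fundamental: x₁=323, y₁=18  (since 104329 − 322·324 = 1)

323 18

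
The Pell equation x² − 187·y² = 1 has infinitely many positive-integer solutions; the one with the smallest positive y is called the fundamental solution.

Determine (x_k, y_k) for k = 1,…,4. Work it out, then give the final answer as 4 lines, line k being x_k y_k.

1682 123
5658247 413772
19034341226 1391928885
64031518226017 4682448355368

d=187: √d = [13; 1,2,13,2,1,26] (ℓ=6, even), read p_5/q_5
a_0=13:  p_0=13·1+0=13,  q_0=13·0+1=1
a_1=1:  p_1=1·13+1=14,  q_1=1·1+0=1
a_2=2:  p_2=2·14+13=41,  q_2=2·1+1=3
a_3=13:  p_3=13·41+14=547,  q_3=13·3+1=40
a_4=2:  p_4=2·547+41=1135,  q_4=2·40+3=83
a_5=1:  p_5=1·1135+547=1682,  q_5=1·83+40=123
→ (1682, 123).  Check: 1682²=2829124, 187·123²=2829123, difference 1.
(x_2, y_2) = (1682·1682 + 187·123·123, 1682·123 + 123·1682) = (5658247, 413772)
(x_3, y_3) = (1682·5658247 + 187·123·413772, 1682·413772 + 123·5658247) = (19034341226, 1391928885)
(x_4, y_4) = (1682·19034341226 + 187·123·1391928885, 1682·1391928885 + 123·19034341226) = (64031518226017, 4682448355368)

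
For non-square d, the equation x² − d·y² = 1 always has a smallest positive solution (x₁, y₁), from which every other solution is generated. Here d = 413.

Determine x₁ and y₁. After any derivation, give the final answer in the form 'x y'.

113399 5580

d=413: √d = [20; 3,9,1,4,1,9,3,40] (ℓ=8, even), read p_7/q_7
a_0=20:  p_0=20·1+0=20,  q_0=20·0+1=1
a_1=3:  p_1=3·20+1=61,  q_1=3·1+0=3
…
a_5=1:  p_5=1·3089+630=3719,  q_5=1·152+31=183
a_6=9:  p_6=9·3719+3089=36560,  q_6=9·183+152=1799
a_7=3:  p_7=3·36560+3719=113399,  q_7=3·1799+183=5580
fundamental: x₁=113399, y₁=5580  (since 12859333201 − 413·31136400 = 1)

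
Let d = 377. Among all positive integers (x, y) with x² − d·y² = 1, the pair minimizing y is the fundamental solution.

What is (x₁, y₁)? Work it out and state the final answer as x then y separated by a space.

233 12

d=377: √d = [19; 2,2,2,38] (ℓ=4, even), read p_3/q_3
step 0: (19, 1)  from 19·(1,0) + (0,1)
…
step 2: (97, 5)  from 2·(39,2) + (19,1)
step 3: (233, 12)  from 2·(97,5) + (39,2)
→ (233, 12).  Check: 233²=54289, 377·12²=54288, difference 1.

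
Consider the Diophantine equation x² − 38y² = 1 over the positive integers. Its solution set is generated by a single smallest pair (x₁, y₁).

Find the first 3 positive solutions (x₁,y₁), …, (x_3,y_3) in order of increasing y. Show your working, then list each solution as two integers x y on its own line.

37 6
2737 444
202501 32850

√38 = [6; 6,12, …], period ℓ=2 (even) → k=1
i=0: a=6 ⇒ p=6, q=1
i=1: a=6 ⇒ p=37, q=6
fundamental: x₁=37, y₁=6  (since 1369 − 38·36 = 1)
n=2: (37,6)∘(37,6) = (37·37+38·6·6, 37·6+6·37) = (2737,444)
n=3: (2737,444)∘(37,6) = (37·2737+38·6·444, 37·444+6·2737) = (202501,32850)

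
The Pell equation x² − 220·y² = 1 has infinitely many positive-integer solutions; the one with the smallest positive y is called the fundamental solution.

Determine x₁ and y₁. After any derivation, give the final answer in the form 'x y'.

√220 = [14; 1,4,1,28, …], period ℓ=4 (even) → k=3
k=0  a_k=14  p_k/q_k = 14/1
…
k=2  a_k=4  p_k/q_k = 74/5
k=3  a_k=1  p_k/q_k = 89/6
fundamental: x₁=89, y₁=6  (since 7921 − 220·36 = 1)

89 6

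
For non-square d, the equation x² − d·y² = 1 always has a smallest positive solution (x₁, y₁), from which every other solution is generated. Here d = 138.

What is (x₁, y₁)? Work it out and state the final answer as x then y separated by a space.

√138 → a₀=11, period (1,2,1,22); ℓ=4 even so k=3
step 0: (11, 1)  from 11·(1,0) + (0,1)
…
step 2: (35, 3)  from 2·(12,1) + (11,1)
step 3: (47, 4)  from 1·(35,3) + (12,1)
fundamental: x₁=47, y₁=4  (since 2209 − 138·16 = 1)

47 4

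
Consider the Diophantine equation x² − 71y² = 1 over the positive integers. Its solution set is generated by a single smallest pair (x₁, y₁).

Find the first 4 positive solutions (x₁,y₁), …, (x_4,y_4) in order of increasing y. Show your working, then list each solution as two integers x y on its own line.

3480 413
24220799 2874480
168576757560 20006380387
1173294208396801 139244404619040

√71 → a₀=8, period (2,2,1,7,1,2,2,16); ℓ=8 even so k=7
a_0=8:  p_0=8·1+0=8,  q_0=8·0+1=1
…
a_3=1:  p_3=1·42+17=59,  q_3=1·5+2=7
…
a_5=1:  p_5=1·455+59=514,  q_5=1·54+7=61
a_6=2:  p_6=2·514+455=1483,  q_6=2·61+54=176
a_7=2:  p_7=2·1483+514=3480,  q_7=2·176+61=413
fundamental: x₁=3480, y₁=413  (since 12110400 − 71·170569 = 1)
(3480+413√71)^2 = 24220799 + 2874480√71
(3480+413√71)^3 = 168576757560 + 20006380387√71
(3480+413√71)^4 = 1173294208396801 + 139244404619040√71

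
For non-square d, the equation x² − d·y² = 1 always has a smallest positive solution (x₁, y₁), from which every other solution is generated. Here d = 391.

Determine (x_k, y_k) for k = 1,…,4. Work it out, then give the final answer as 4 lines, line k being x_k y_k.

√391 = [19; 1,3,2,2,1,…,3,1,38, …], period ℓ=16 (even) → k=15
a_0=19:  p_0=19·1+0=19,  q_0=19·0+1=1
a_1=1:  p_1=1·19+1=20,  q_1=1·1+0=1
a_2=3:  p_2=3·20+19=79,  q_2=3·1+1=4
a_3=2:  p_3=2·79+20=178,  q_3=2·4+1=9
a_4=2:  p_4=2·178+79=435,  q_4=2·9+4=22
…
a_6=1:  p_6=1·613+435=1048,  q_6=1·31+22=53
…
a_9=2:  p_9=2·52519+2709=107747,  q_9=2·2656+137=5449
…
a_13=2:  p_13=2·696292+268013=1660597,  q_13=2·35213+13554=83980
a_14=3:  p_14=3·1660597+696292=5678083,  q_14=3·83980+35213=287153
a_15=1:  p_15=1·5678083+1660597=7338680,  q_15=1·287153+83980=371133
(x₁, y₁) = (7338680, 371133);  7338680² − 391·371133² = 1 ✓
n=2: (7338680,371133)∘(7338680,371133) = (7338680·7338680+391·371133·371133, 7338680·371133+371133·7338680) = (107712448284799,5447252648880)
n=3: (107712448284799,5447252648880)∘(7338680,371133) = (7338680·107712448284799+391·371133·5447252648880, 7338680·5447252648880+371133·107712448284799) = (1580934379957370111960,79951288138564985667)
n=4: (1580934379957370111960,79951288138564985667)∘(7338680,371133) = (7338680·1580934379957370111960+391·371133·79951288138564985667, 7338680·79951288138564985667+371133·1580934379957370111960) = (23203943031010998074028940801,1173473838473442730776750240)

7338680 371133
107712448284799 5447252648880
1580934379957370111960 79951288138564985667
23203943031010998074028940801 1173473838473442730776750240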